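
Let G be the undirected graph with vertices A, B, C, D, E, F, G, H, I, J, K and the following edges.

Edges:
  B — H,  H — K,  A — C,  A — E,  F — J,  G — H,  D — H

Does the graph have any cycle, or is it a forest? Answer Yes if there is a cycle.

DFS, tracking each vertex's parent; an edge to a visited non-parent vertex closes a cycle.
Start from K:
visit K (parent –)
  visit H (parent K)
    visit B (parent H)
      B–H: parent, skip
    visit D (parent H)
      D–H: parent, skip
    visit G (parent H)
      G–H: parent, skip
    H–K: parent, skip
visit A (parent –)
  visit E (parent A)
    E–A: parent, skip
  visit C (parent A)
    C–A: parent, skip
visit F (parent –)
  visit J (parent F)
    J–F: parent, skip
visit I (parent –)
No non-parent visited neighbor found — the graph is a forest.

No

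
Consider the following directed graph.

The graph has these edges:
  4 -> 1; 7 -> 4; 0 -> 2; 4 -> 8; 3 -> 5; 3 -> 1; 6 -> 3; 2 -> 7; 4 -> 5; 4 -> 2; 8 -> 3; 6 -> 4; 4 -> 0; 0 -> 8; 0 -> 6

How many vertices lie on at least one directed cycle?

A vertex is on a directed cycle iff it belongs to a strongly connected component of size ≥ 2 (or has a self-loop).
The vertices on cycles are {0, 2, 4, 6, 7} — 5 in total.

5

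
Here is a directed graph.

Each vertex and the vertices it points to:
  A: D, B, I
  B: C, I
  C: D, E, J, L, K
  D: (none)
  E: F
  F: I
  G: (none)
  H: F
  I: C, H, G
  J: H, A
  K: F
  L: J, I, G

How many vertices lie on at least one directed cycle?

10

A vertex is on a directed cycle iff it belongs to a strongly connected component of size ≥ 2 (or has a self-loop).
The vertices on cycles are {A, B, C, E, F, H, I, J, K, L} — 10 in total.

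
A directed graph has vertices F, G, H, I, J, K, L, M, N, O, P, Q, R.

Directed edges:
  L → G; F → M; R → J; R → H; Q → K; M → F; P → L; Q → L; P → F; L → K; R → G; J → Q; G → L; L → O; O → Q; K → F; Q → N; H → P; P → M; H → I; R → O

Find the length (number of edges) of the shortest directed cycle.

2

For each vertex v, BFS finds the shortest path from v back to v.
The shortest such closed walk is G → L → G, length 2.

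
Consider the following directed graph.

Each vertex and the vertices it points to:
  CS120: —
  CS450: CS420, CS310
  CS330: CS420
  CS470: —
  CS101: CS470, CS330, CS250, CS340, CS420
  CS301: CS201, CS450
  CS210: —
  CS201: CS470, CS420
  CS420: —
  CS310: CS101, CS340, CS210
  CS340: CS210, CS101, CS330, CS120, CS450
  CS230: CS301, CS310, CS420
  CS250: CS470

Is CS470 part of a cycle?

No

CS470 lies on a cycle iff there is a path from CS470 back to itself.
Exploring from CS470, it never reaches itself; equivalently, its strongly connected component is a singleton.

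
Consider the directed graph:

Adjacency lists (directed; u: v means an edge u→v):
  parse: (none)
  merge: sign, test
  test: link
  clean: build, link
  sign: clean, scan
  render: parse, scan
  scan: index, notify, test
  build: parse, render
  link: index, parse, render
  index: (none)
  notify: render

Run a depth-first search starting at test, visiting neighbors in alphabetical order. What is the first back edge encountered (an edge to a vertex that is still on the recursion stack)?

DFS from test (visiting neighbors in alphabetical order); mark gray on enter, black on exit:
test gray
  link gray
    index gray
    index black
    parse gray
    parse black
    render gray
      render→parse: parse black — skip
      scan gray
        scan→index: index black — skip
        notify gray
          notify→render: render is gray → back edge
First back edge: notify → render.

notify->render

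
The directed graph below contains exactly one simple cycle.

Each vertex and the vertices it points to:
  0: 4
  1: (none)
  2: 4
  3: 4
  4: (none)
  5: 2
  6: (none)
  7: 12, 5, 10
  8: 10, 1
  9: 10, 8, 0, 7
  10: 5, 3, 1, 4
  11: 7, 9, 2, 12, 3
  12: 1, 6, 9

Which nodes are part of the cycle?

DFS with gray/black marking from 12:
12 gray
  1 gray
  1 black
  6 gray
  6 black
  9 gray
    10 gray
      5 gray
        2 gray
          4 gray
          4 black
        2 black
      5 black
      3 gray
        3→4: 4 black — skip
      3 black
      10→1: 1 black — skip
      10→4: 4 black — skip
    10 black
    8 gray
      8→10: 10 black — skip
      8→1: 1 black — skip
    8 black
    0 gray
      0→4: 4 black — skip
    0 black
    7 gray
      7→12: 12 is gray → back edge
Back edge closes the cycle 12 → 9 → 7 → 12; its vertices are {7, 9, 12}.

7, 9, 12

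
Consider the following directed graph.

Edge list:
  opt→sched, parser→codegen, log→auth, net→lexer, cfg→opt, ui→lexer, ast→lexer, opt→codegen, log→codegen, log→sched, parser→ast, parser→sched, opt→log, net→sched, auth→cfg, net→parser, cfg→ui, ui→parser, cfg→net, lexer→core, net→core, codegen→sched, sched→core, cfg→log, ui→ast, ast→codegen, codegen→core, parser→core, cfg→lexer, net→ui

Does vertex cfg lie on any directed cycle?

Yes

cfg is on a cycle iff cfg can reach itself via ≥1 edge.
cfg → log → auth → cfg — yes.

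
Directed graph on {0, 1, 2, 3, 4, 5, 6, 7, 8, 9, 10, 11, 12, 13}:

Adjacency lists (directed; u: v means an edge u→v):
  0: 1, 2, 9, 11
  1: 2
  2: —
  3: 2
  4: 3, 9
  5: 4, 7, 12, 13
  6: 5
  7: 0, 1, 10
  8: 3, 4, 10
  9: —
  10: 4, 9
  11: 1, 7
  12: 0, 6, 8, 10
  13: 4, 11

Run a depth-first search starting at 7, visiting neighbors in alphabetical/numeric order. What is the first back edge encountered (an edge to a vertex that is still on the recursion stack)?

11→7

DFS from 7 (visiting neighbors in alphabetical/numeric order); mark gray on enter, black on exit:
7 gray
  0 gray
    1 gray
      2 gray
      2 black
    1 black
    0→2: 2 black — skip
    9 gray
    9 black
    11 gray
      11→1: 1 black — skip
      11→7: 7 is gray → back edge
First back edge: 11 → 7.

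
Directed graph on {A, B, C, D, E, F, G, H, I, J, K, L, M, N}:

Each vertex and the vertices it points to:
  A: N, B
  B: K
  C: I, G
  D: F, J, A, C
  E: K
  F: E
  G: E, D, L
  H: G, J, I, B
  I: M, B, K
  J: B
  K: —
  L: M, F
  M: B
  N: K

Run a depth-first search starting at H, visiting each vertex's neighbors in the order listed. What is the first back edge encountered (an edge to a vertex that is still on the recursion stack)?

DFS from H (visiting each vertex's neighbors in the order listed); mark gray on enter, black on exit:
H gray
  G gray
    E gray
      K gray
      K black
    E black
    D gray
      F gray
        F→E: E black — skip
      F black
      J gray
        B gray
          B→K: K black — skip
        B black
      J black
      A gray
        N gray
          N→K: K black — skip
        N black
        A→B: B black — skip
      A black
      C gray
        I gray
          M gray
            M→B: B black — skip
          M black
          I→B: B black — skip
          I→K: K black — skip
        I black
        C→G: G is gray → back edge
First back edge: C → G.

C→G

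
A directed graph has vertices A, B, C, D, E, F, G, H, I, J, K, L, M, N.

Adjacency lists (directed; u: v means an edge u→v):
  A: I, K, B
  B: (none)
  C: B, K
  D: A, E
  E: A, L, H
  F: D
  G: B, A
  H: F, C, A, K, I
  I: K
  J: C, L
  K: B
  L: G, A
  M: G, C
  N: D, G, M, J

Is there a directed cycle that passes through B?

B lies on a cycle iff there is a path from B back to itself.
Exploring from B, it never reaches itself; equivalently, its strongly connected component is a singleton.

No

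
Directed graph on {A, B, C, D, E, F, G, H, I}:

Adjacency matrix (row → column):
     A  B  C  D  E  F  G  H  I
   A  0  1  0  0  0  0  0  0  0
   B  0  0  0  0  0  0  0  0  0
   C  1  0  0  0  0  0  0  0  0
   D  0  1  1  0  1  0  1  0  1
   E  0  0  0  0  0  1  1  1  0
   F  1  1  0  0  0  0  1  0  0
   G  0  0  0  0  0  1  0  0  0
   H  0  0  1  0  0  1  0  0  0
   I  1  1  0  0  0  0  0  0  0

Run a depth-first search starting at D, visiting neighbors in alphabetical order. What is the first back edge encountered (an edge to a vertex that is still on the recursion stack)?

G->F

DFS from D (visiting neighbors in alphabetical order); mark gray on enter, black on exit:
D gray
  B gray
  B black
  C gray
    A gray
      A→B: B black — skip
    A black
  C black
  E gray
    F gray
      F→A: A black — skip
      F→B: B black — skip
      G gray
        G→F: F is gray → back edge
First back edge: G → F.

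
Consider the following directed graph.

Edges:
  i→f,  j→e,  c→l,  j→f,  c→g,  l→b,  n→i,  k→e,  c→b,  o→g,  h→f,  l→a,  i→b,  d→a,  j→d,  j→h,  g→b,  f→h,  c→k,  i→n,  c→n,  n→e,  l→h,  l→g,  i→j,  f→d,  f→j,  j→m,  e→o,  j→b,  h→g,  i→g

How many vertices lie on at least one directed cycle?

5

A vertex is on a directed cycle iff it belongs to a strongly connected component of size ≥ 2 (or has a self-loop).
The vertices on cycles are {f, h, i, j, n} — 5 in total.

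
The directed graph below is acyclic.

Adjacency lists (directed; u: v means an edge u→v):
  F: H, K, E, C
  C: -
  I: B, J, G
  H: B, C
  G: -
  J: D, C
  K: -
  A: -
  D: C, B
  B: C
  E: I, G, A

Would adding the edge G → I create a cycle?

Adding G→I creates a cycle iff I can already reach G.
Path from I: I → G.
So I → … → G → I is a cycle.

Yes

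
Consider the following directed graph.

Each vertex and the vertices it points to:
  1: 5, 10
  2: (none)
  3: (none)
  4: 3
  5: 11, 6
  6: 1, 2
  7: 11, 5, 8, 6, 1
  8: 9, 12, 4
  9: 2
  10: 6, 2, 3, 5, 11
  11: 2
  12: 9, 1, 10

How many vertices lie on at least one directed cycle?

4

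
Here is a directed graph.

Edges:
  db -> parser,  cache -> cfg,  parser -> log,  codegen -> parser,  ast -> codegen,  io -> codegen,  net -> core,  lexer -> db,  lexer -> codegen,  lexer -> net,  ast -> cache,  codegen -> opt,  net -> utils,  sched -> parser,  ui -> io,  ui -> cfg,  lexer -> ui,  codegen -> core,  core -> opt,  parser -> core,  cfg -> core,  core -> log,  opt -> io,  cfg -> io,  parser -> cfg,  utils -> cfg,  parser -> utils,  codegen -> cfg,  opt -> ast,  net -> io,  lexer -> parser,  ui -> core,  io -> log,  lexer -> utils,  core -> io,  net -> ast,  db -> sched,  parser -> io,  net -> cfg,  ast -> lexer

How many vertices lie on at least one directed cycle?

14

A vertex is on a directed cycle iff it belongs to a strongly connected component of size ≥ 2 (or has a self-loop).
The vertices on cycles are {db, io, ui, ast, cfg, net, opt, core, cache, lexer, sched, utils, parser, codegen} — 14 in total.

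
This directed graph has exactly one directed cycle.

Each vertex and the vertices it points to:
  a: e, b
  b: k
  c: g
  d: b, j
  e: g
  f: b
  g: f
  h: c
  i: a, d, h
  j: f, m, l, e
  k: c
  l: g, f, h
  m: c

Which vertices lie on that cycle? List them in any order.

DFS with gray/black marking from f:
f gray
  b gray
    k gray
      c gray
        g gray
          g→f: f is gray → back edge
Back edge closes the cycle f → b → k → c → g → f; its vertices are {b, c, f, g, k}.

b, c, f, g, k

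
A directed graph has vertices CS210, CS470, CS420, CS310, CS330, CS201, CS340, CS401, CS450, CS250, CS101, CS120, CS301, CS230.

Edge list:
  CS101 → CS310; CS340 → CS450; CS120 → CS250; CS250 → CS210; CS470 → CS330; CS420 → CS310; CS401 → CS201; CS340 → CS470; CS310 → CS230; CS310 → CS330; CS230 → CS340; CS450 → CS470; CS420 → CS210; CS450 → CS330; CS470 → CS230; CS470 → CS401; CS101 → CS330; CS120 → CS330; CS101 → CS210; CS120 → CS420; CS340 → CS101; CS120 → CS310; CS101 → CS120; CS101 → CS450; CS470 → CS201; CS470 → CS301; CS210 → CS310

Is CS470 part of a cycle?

CS470 is on a cycle iff CS470 can reach itself via ≥1 edge.
CS470 → CS230 → CS340 → CS470 — yes.

Yes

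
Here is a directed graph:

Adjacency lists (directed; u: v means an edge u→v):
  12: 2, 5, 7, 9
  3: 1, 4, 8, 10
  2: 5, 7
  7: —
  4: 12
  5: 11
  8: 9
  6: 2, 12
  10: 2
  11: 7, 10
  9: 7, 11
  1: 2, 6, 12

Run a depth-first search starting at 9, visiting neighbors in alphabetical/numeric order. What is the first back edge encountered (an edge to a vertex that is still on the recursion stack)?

5->11

DFS from 9 (visiting neighbors in alphabetical/numeric order); mark gray on enter, black on exit:
9 gray
  7 gray
  7 black
  11 gray
    11→7: 7 black — skip
    10 gray
      2 gray
        5 gray
          5→11: 11 is gray → back edge
First back edge: 5 → 11.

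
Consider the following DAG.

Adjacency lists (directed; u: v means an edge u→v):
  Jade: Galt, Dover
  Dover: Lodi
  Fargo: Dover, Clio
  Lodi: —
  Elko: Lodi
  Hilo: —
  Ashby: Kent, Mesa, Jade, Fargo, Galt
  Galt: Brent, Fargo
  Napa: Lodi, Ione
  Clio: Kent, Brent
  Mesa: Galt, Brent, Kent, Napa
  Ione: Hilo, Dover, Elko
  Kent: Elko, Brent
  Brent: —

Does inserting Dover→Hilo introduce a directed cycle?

No

Adding Dover→Hilo creates a cycle iff Hilo can already reach Dover.
Explore from Hilo: no path reaches Dover. The graph stays acyclic.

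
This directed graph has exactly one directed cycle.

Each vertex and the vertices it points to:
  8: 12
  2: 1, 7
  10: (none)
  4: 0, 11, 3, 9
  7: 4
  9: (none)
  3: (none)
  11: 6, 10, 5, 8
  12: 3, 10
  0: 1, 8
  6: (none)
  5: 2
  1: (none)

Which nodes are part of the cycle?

2, 4, 5, 7, 11

DFS with gray/black marking from 7:
7 gray
  4 gray
    0 gray
      1 gray
      1 black
      8 gray
        12 gray
          3 gray
          3 black
          10 gray
          10 black
        12 black
      8 black
    0 black
    11 gray
      6 gray
      6 black
      11→10: 10 black — skip
      5 gray
        2 gray
          2→1: 1 black — skip
          2→7: 7 is gray → back edge
Back edge closes the cycle 7 → 4 → 11 → 5 → 2 → 7; its vertices are {2, 4, 5, 7, 11}.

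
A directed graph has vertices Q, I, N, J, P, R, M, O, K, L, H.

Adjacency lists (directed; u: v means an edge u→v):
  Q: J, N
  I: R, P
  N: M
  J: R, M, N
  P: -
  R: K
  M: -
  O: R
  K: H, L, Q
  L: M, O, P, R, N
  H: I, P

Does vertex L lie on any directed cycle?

L is on a cycle iff L can reach itself via ≥1 edge.
L → R → K → L — yes.

Yes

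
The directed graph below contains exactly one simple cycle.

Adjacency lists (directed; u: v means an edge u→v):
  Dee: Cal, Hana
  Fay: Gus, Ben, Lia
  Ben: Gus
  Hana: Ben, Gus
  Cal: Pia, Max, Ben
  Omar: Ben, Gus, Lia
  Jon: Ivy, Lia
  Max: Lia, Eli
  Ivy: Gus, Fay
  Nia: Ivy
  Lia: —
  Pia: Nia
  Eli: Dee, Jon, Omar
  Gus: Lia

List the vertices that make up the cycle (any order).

Cal, Dee, Eli, Max

DFS with gray/black marking from Cal:
Cal gray
  Pia gray
    Nia gray
      Ivy gray
        Gus gray
          Lia gray
          Lia black
        Gus black
        Fay gray
          Fay→Gus: Gus black — skip
          Ben gray
            Ben→Gus: Gus black — skip
          Ben black
          Fay→Lia: Lia black — skip
        Fay black
      Ivy black
    Nia black
  Pia black
  Max gray
    Max→Lia: Lia black — skip
    Eli gray
      Dee gray
        Dee→Cal: Cal is gray → back edge
Back edge closes the cycle Cal → Max → Eli → Dee → Cal; its vertices are {Cal, Dee, Eli, Max}.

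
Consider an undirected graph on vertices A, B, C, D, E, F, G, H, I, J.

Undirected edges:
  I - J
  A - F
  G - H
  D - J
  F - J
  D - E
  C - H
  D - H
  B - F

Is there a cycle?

No

DFS, tracking each vertex's parent; an edge to a visited non-parent vertex closes a cycle.
Start from I:
visit I (parent –)
  visit J (parent I)
    visit F (parent J)
      visit A (parent F)
        A–F: parent, skip
      F–J: parent, skip
      visit B (parent F)
        B–F: parent, skip
    visit D (parent J)
      visit H (parent D)
        visit G (parent H)
          G–H: parent, skip
        H–D: parent, skip
        visit C (parent H)
          C–H: parent, skip
      D–J: parent, skip
      visit E (parent D)
        E–D: parent, skip
    J–I: parent, skip
No non-parent visited neighbor found — the graph is a forest.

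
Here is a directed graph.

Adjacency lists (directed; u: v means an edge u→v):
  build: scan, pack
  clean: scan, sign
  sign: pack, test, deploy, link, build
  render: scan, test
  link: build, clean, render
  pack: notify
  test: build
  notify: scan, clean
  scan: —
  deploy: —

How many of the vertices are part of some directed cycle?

8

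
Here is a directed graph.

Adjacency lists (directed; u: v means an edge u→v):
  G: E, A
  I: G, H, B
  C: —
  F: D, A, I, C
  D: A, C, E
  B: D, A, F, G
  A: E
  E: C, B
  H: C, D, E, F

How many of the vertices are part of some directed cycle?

A vertex is on a directed cycle iff it belongs to a strongly connected component of size ≥ 2 (or has a self-loop).
The vertices on cycles are {A, B, D, E, F, G, H, I} — 8 in total.

8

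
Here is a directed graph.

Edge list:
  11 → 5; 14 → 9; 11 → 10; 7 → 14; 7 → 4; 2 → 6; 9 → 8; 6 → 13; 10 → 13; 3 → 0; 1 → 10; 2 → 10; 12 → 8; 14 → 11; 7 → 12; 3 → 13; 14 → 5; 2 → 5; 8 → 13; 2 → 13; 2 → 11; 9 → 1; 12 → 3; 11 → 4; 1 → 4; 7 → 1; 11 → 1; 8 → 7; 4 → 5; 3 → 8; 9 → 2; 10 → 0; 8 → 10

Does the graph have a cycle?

Yes

DFS with white/gray/black marking, starting from 8:
8 gray
  10 gray
    0 gray
    0 black
    13 gray
    13 black
  10 black
  8→13: 13 black — skip
  7 gray
    14 gray
      5 gray
      5 black
      9 gray
        2 gray
          2→13: 13 black — skip
          6 gray
            6→13: 13 black — skip
          6 black
          2→10: 10 black — skip
          2→5: 5 black — skip
          11 gray
            1 gray
              1→10: 10 black — skip
              4 gray
                4→5: 5 black — skip
              4 black
            1 black
            11→4: 4 black — skip
            11→5: 5 black — skip
            11→10: 10 black — skip
          11 black
        2 black
        9→8: 8 is gray → back edge
Back edge found, so a cycle exists: 8 → 7 → 14 → 9 → 8.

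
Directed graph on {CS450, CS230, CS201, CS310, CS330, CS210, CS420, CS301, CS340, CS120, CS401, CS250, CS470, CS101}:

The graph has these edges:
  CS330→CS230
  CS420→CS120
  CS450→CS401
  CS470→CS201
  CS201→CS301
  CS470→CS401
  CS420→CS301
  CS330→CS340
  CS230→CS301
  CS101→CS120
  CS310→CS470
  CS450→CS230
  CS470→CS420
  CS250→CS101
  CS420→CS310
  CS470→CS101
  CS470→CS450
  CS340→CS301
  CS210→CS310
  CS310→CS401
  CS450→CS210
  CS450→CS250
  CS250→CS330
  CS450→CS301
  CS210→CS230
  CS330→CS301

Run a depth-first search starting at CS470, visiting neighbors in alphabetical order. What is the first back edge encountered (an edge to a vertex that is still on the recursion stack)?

DFS from CS470 (visiting neighbors in alphabetical order); mark gray on enter, black on exit:
CS470 gray
  CS101 gray
    CS120 gray
    CS120 black
  CS101 black
  CS201 gray
    CS301 gray
    CS301 black
  CS201 black
  CS401 gray
  CS401 black
  CS420 gray
    CS420→CS120: CS120 black — skip
    CS420→CS301: CS301 black — skip
    CS310 gray
      CS310→CS401: CS401 black — skip
      CS310→CS470: CS470 is gray → back edge
First back edge: CS310 → CS470.

CS310->CS470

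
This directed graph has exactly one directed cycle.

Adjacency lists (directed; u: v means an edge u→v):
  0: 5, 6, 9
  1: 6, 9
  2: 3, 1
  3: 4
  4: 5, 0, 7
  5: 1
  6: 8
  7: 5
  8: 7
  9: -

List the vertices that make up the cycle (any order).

DFS with gray/black marking from 5:
5 gray
  1 gray
    6 gray
      8 gray
        7 gray
          7→5: 5 is gray → back edge
Back edge closes the cycle 5 → 1 → 6 → 8 → 7 → 5; its vertices are {1, 5, 6, 7, 8}.

1, 5, 6, 7, 8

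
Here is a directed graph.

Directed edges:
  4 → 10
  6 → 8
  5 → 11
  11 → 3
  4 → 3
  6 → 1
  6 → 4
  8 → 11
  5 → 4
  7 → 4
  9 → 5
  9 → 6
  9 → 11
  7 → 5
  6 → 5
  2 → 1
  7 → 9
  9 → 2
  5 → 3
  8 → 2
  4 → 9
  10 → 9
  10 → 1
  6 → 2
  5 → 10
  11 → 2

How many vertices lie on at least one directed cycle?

5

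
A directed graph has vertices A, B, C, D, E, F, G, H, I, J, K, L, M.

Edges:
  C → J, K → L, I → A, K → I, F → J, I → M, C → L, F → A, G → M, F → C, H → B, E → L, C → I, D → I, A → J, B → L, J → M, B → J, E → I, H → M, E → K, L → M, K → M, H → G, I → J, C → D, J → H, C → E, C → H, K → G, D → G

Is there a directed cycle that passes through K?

No

K lies on a cycle iff there is a path from K back to itself.
Exploring from K, it never reaches itself; equivalently, its strongly connected component is a singleton.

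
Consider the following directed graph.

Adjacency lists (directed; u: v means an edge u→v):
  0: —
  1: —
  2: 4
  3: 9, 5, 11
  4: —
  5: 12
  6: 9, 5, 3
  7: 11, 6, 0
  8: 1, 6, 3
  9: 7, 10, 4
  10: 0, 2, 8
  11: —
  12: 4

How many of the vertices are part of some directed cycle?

A vertex is on a directed cycle iff it belongs to a strongly connected component of size ≥ 2 (or has a self-loop).
The vertices on cycles are {3, 6, 7, 8, 9, 10} — 6 in total.

6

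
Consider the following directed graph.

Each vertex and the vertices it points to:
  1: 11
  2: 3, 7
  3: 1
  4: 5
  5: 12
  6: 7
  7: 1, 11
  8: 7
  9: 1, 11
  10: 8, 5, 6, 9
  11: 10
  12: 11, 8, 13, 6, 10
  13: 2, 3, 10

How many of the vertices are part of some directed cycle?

A vertex is on a directed cycle iff it belongs to a strongly connected component of size ≥ 2 (or has a self-loop).
The vertices on cycles are {1, 2, 3, 5, 6, 7, 8, 9, 10, 11, 12, 13} — 12 in total.

12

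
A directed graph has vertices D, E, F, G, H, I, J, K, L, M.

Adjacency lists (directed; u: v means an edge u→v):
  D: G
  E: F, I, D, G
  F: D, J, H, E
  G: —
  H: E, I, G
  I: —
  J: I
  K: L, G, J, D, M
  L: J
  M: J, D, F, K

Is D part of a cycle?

No

D lies on a cycle iff there is a path from D back to itself.
Exploring from D, it never reaches itself; equivalently, its strongly connected component is a singleton.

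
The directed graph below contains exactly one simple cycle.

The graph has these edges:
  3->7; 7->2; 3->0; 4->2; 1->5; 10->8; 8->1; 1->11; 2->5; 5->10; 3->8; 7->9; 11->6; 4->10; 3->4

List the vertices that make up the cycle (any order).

DFS with gray/black marking from 8:
8 gray
  1 gray
    5 gray
      10 gray
        10→8: 8 is gray → back edge
Back edge closes the cycle 8 → 1 → 5 → 10 → 8; its vertices are {1, 5, 8, 10}.

1, 5, 8, 10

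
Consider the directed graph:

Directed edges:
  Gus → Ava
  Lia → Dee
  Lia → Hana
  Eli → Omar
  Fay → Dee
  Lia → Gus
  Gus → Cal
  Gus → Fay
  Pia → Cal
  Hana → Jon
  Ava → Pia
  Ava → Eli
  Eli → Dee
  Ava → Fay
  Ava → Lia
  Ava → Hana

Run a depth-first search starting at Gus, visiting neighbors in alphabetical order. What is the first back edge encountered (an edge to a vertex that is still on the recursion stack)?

Lia->Gus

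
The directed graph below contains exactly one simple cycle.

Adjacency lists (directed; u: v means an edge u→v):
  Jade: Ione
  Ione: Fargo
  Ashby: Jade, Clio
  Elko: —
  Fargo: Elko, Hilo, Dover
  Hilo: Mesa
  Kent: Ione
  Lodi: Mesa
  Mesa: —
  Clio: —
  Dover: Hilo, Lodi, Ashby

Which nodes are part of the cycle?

DFS with gray/black marking from Ione:
Ione gray
  Fargo gray
    Elko gray
    Elko black
    Hilo gray
      Mesa gray
      Mesa black
    Hilo black
    Dover gray
      Dover→Hilo: Hilo black — skip
      Lodi gray
        Lodi→Mesa: Mesa black — skip
      Lodi black
      Ashby gray
        Jade gray
          Jade→Ione: Ione is gray → back edge
Back edge closes the cycle Ione → Fargo → Dover → Ashby → Jade → Ione; its vertices are {Ione, Jade, Ashby, Dover, Fargo}.

Ione, Jade, Ashby, Dover, Fargo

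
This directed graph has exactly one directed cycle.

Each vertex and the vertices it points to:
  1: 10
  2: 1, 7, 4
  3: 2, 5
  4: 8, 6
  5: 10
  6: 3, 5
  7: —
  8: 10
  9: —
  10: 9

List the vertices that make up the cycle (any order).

DFS with gray/black marking from 3:
3 gray
  2 gray
    1 gray
      10 gray
        9 gray
        9 black
      10 black
    1 black
    7 gray
    7 black
    4 gray
      8 gray
        8→10: 10 black — skip
      8 black
      6 gray
        6→3: 3 is gray → back edge
Back edge closes the cycle 3 → 2 → 4 → 6 → 3; its vertices are {2, 3, 4, 6}.

2, 3, 4, 6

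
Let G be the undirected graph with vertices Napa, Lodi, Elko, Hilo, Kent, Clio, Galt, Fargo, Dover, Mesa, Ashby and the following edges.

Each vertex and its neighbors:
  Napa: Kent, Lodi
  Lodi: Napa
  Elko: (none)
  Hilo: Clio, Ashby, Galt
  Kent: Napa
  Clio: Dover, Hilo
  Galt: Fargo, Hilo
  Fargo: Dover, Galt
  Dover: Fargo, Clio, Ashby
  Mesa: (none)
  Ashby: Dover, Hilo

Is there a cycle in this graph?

DFS, tracking each vertex's parent; an edge to a visited non-parent vertex closes a cycle.
Start from Napa:
visit Napa (parent –)
  visit Kent (parent Napa)
    Kent–Napa: parent, skip
  visit Lodi (parent Napa)
    Lodi–Napa: parent, skip
visit Elko (parent –)
visit Hilo (parent –)
  visit Clio (parent Hilo)
    visit Dover (parent Clio)
      visit Fargo (parent Dover)
        Fargo–Dover: parent, skip
        visit Galt (parent Fargo)
          Galt–Fargo: parent, skip
          Galt–Hilo: Hilo visited and ≠ parent → cycle
Cycle: Hilo – Clio – Dover – Fargo – Galt – Hilo.

Yes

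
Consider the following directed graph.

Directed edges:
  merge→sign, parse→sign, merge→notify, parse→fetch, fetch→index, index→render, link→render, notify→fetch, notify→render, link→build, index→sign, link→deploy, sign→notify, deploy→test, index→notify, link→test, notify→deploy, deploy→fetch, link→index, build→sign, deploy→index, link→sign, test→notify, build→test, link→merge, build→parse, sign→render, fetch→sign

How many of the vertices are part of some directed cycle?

A vertex is on a directed cycle iff it belongs to a strongly connected component of size ≥ 2 (or has a self-loop).
The vertices on cycles are {sign, test, fetch, index, deploy, notify} — 6 in total.

6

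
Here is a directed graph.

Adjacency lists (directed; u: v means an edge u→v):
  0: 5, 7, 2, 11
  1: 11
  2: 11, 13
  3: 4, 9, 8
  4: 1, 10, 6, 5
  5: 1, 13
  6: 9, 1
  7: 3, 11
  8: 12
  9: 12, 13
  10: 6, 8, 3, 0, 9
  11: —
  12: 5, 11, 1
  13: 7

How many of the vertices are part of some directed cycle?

12

A vertex is on a directed cycle iff it belongs to a strongly connected component of size ≥ 2 (or has a self-loop).
The vertices on cycles are {0, 2, 3, 4, 5, 6, 7, 8, 9, 10, 12, 13} — 12 in total.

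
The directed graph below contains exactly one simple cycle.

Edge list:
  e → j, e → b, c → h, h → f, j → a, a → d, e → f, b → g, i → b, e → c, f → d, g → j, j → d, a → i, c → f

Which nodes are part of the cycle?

a, b, g, i, j

DFS with gray/black marking from j:
j gray
  a gray
    i gray
      b gray
        g gray
          g→j: j is gray → back edge
Back edge closes the cycle j → a → i → b → g → j; its vertices are {a, b, g, i, j}.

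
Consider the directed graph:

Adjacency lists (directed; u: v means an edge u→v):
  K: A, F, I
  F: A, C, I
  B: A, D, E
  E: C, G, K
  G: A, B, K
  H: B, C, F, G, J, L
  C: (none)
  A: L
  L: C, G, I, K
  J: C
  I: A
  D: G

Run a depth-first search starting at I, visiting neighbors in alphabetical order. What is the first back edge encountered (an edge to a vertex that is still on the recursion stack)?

G->A

DFS from I (visiting neighbors in alphabetical order); mark gray on enter, black on exit:
I gray
  A gray
    L gray
      C gray
      C black
      G gray
        G→A: A is gray → back edge
First back edge: G → A.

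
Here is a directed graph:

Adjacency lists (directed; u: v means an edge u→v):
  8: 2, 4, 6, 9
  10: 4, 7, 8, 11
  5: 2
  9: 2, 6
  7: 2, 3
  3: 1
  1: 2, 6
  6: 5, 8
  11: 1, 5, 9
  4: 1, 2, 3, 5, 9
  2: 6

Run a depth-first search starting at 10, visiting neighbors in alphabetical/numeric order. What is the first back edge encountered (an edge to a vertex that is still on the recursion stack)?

5→2

DFS from 10 (visiting neighbors in alphabetical/numeric order); mark gray on enter, black on exit:
10 gray
  4 gray
    1 gray
      2 gray
        6 gray
          5 gray
            5→2: 2 is gray → back edge
First back edge: 5 → 2.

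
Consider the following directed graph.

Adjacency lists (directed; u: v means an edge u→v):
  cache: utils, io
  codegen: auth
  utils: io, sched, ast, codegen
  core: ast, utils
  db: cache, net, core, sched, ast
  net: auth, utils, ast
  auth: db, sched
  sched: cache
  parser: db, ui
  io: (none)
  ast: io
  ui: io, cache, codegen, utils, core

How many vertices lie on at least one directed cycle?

A vertex is on a directed cycle iff it belongs to a strongly connected component of size ≥ 2 (or has a self-loop).
The vertices on cycles are {db, net, auth, core, cache, sched, utils, codegen} — 8 in total.

8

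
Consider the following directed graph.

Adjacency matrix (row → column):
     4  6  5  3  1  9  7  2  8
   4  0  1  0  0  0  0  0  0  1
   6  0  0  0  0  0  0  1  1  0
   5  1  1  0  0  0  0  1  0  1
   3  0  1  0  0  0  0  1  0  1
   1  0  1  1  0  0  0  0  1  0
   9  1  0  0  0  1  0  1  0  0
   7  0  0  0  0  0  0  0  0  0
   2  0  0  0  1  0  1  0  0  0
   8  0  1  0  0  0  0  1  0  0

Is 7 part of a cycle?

No

7 lies on a cycle iff there is a path from 7 back to itself.
Exploring from 7, it never reaches itself; equivalently, its strongly connected component is a singleton.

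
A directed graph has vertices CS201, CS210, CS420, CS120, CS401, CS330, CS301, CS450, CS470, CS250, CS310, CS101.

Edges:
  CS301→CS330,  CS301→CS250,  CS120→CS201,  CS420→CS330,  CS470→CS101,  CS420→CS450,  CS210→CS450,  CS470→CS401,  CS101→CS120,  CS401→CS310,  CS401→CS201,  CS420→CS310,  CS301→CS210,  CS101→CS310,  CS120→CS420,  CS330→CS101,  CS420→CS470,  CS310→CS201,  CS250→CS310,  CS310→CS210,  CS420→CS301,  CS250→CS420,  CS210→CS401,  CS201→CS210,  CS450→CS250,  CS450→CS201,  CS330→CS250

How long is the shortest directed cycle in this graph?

3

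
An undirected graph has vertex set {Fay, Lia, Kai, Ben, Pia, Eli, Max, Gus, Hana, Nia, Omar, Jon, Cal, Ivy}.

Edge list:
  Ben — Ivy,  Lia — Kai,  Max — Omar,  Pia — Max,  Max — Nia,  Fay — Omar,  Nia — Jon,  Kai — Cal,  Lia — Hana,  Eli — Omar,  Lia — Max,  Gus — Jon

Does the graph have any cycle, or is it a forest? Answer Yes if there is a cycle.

No

DFS, tracking each vertex's parent; an edge to a visited non-parent vertex closes a cycle.
Start from Pia:
visit Pia (parent –)
  visit Max (parent Pia)
    visit Omar (parent Max)
      Omar–Max: parent, skip
      visit Eli (parent Omar)
        Eli–Omar: parent, skip
      visit Fay (parent Omar)
        Fay–Omar: parent, skip
    Max–Pia: parent, skip
    visit Nia (parent Max)
      visit Jon (parent Nia)
        Jon–Nia: parent, skip
        visit Gus (parent Jon)
          Gus–Jon: parent, skip
      Nia–Max: parent, skip
    visit Lia (parent Max)
      visit Hana (parent Lia)
        Hana–Lia: parent, skip
      Lia–Max: parent, skip
      visit Kai (parent Lia)
        visit Cal (parent Kai)
          Cal–Kai: parent, skip
        Kai–Lia: parent, skip
visit Ben (parent –)
  visit Ivy (parent Ben)
    Ivy–Ben: parent, skip
No non-parent visited neighbor found — the graph is a forest.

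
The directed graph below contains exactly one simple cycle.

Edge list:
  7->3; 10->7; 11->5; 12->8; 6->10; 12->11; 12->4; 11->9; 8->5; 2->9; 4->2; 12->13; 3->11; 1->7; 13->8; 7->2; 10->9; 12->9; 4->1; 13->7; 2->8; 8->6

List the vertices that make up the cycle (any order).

DFS with gray/black marking from 7:
7 gray
  2 gray
    8 gray
      6 gray
        10 gray
          9 gray
          9 black
          10→7: 7 is gray → back edge
Back edge closes the cycle 7 → 2 → 8 → 6 → 10 → 7; its vertices are {2, 6, 7, 8, 10}.

2, 6, 7, 8, 10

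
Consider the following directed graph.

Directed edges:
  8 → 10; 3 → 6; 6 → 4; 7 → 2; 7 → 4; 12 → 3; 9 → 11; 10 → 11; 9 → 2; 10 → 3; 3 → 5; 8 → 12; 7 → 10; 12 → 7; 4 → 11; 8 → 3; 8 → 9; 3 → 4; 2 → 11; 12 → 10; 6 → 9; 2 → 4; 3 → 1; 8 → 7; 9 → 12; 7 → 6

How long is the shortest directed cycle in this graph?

For each vertex v, BFS finds the shortest path from v back to v.
The shortest such closed walk is 9 → 12 → 3 → 6 → 9, length 4.

4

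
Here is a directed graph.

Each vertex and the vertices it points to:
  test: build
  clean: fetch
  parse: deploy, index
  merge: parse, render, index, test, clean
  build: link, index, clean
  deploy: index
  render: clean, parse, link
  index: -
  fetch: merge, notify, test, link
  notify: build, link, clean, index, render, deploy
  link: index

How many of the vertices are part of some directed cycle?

A vertex is on a directed cycle iff it belongs to a strongly connected component of size ≥ 2 (or has a self-loop).
The vertices on cycles are {test, build, clean, fetch, merge, notify, render} — 7 in total.

7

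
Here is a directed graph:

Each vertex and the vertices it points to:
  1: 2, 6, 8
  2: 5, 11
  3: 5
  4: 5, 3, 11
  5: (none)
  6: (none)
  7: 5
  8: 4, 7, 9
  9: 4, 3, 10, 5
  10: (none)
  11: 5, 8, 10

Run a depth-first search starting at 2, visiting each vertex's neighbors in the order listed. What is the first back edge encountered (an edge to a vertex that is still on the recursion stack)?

4->11

DFS from 2 (visiting each vertex's neighbors in the order listed); mark gray on enter, black on exit:
2 gray
  5 gray
  5 black
  11 gray
    11→5: 5 black — skip
    8 gray
      4 gray
        4→5: 5 black — skip
        3 gray
          3→5: 5 black — skip
        3 black
        4→11: 11 is gray → back edge
First back edge: 4 → 11.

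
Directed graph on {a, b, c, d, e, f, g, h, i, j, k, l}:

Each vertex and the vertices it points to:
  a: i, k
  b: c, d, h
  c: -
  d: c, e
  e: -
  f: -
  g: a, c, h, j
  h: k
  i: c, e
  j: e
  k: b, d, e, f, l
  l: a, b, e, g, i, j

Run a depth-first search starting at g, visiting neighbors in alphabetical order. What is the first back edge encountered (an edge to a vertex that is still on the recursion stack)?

h->k

DFS from g (visiting neighbors in alphabetical order); mark gray on enter, black on exit:
g gray
  a gray
    i gray
      c gray
      c black
      e gray
      e black
    i black
    k gray
      b gray
        b→c: c black — skip
        d gray
          d→c: c black — skip
          d→e: e black — skip
        d black
        h gray
          h→k: k is gray → back edge
First back edge: h → k.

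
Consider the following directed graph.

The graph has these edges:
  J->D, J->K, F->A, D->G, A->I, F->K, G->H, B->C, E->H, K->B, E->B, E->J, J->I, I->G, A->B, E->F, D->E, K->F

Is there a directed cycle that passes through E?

E is on a cycle iff E can reach itself via ≥1 edge.
E → J → D → E — yes.

Yes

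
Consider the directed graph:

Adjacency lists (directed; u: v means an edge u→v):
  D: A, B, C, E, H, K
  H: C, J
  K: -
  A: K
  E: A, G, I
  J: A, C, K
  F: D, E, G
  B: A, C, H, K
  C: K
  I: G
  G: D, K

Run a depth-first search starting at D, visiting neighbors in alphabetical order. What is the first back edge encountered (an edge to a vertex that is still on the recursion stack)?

DFS from D (visiting neighbors in alphabetical order); mark gray on enter, black on exit:
D gray
  A gray
    K gray
    K black
  A black
  B gray
    B→A: A black — skip
    C gray
      C→K: K black — skip
    C black
    H gray
      H→C: C black — skip
      J gray
        J→A: A black — skip
        J→C: C black — skip
        J→K: K black — skip
      J black
    H black
    B→K: K black — skip
  B black
  D→C: C black — skip
  E gray
    E→A: A black — skip
    G gray
      G→D: D is gray → back edge
First back edge: G → D.

G->D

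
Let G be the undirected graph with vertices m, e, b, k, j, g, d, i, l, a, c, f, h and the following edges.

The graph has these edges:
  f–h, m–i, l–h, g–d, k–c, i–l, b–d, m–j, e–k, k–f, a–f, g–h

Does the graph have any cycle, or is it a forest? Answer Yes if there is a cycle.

DFS, tracking each vertex's parent; an edge to a visited non-parent vertex closes a cycle.
Start from f:
visit f (parent –)
  visit k (parent f)
    k–f: parent, skip
    visit c (parent k)
      c–k: parent, skip
    visit e (parent k)
      e–k: parent, skip
  visit a (parent f)
    a–f: parent, skip
  visit h (parent f)
    visit g (parent h)
      visit d (parent g)
        visit b (parent d)
          b–d: parent, skip
        d–g: parent, skip
      g–h: parent, skip
    visit l (parent h)
      visit i (parent l)
        visit m (parent i)
          m–i: parent, skip
          visit j (parent m)
            j–m: parent, skip
        i–l: parent, skip
      l–h: parent, skip
    h–f: parent, skip
No non-parent visited neighbor found — the graph is a forest.

No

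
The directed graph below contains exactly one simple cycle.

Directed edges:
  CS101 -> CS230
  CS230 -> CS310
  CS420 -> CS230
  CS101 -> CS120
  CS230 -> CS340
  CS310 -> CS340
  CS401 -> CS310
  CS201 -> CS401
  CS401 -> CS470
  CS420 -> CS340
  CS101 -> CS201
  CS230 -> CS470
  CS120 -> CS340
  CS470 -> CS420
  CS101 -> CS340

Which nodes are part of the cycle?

CS230, CS420, CS470

DFS with gray/black marking from CS230:
CS230 gray
  CS340 gray
  CS340 black
  CS470 gray
    CS420 gray
      CS420→CS230: CS230 is gray → back edge
Back edge closes the cycle CS230 → CS470 → CS420 → CS230; its vertices are {CS230, CS420, CS470}.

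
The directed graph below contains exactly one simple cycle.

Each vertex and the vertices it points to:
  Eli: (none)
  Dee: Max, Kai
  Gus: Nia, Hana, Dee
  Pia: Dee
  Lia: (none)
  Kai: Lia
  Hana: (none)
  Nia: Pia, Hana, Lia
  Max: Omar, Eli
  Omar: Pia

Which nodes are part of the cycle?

Dee, Max, Pia, Omar

DFS with gray/black marking from Dee:
Dee gray
  Max gray
    Omar gray
      Pia gray
        Pia→Dee: Dee is gray → back edge
Back edge closes the cycle Dee → Max → Omar → Pia → Dee; its vertices are {Dee, Max, Pia, Omar}.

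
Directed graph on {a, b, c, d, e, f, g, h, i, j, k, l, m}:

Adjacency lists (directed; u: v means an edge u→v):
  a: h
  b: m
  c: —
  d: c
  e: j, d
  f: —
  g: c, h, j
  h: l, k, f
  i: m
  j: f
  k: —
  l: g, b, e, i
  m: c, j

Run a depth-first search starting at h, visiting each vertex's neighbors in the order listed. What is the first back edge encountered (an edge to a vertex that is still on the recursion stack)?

DFS from h (visiting each vertex's neighbors in the order listed); mark gray on enter, black on exit:
h gray
  l gray
    g gray
      c gray
      c black
      g→h: h is gray → back edge
First back edge: g → h.

g->h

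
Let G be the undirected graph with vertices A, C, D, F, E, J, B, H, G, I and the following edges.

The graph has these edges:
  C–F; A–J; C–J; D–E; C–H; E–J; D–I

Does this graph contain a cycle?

DFS, tracking each vertex's parent; an edge to a visited non-parent vertex closes a cycle.
Start from D:
visit D (parent –)
  visit E (parent D)
    E–D: parent, skip
    visit J (parent E)
      J–E: parent, skip
      visit C (parent J)
        visit F (parent C)
          F–C: parent, skip
        C–J: parent, skip
        visit H (parent C)
          H–C: parent, skip
      visit A (parent J)
        A–J: parent, skip
  visit I (parent D)
    I–D: parent, skip
visit B (parent –)
visit G (parent –)
No non-parent visited neighbor found — the graph is a forest.

No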